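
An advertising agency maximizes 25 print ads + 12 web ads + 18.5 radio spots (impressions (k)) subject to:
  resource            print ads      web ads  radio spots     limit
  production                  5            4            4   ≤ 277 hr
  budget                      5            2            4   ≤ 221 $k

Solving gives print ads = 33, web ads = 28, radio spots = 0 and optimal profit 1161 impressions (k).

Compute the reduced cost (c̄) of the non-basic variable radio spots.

Both production and budget are binding at x*.
From A_Bᵀ y = c: 5·y_production + 5·y_budget = 25; 4·y_production + 2·y_budget = 12.
This yields shadow prices y_production = 1, y_budget = 4.
Reduced cost of radio spots: c₃ − yᵀa₃ = 18.5 − (1·4 + 4·4) = 18.5 − 20 = -1.5.

-1.5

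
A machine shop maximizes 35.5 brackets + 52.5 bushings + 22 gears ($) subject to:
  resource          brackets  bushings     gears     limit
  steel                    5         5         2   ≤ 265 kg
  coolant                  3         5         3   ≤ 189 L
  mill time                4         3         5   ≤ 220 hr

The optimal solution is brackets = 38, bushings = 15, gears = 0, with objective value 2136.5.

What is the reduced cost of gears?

-7.5

Binding: steel and coolant. Non-binding: mill time (23 unused).
By complementary slackness, y = 0 for the non-binding constraint.
From A_Bᵀ y = c: 5·y_steel + 3·y_coolant = 35.5; 5·y_steel + 5·y_coolant = 52.5.
→ y_steel = 2 and y_coolant = 8.5.
Reduced cost of gears: c₃ − yᵀa₃ = 22 − (2·2 + 8.5·3) = 22 − 29.5 = -7.5.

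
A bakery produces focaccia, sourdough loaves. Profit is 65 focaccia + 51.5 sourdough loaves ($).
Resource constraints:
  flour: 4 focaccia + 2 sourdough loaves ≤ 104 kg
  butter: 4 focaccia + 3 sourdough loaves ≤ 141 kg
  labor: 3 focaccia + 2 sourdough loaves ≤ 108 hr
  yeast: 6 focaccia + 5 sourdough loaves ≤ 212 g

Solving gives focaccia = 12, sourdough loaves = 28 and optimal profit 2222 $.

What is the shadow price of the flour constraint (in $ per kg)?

2

Check each constraint at x*: flour 104/104 (tight); butter 132/141 (slack 9); labor 92/108 (slack 16); yeast 212/212 (tight).
Slack constraints have shadow price 0 (complementary slackness).
The binding rows give the dual system: 4·y_flour + 6·y_yeast = 65 and 2·y_flour + 5·y_yeast = 51.5.
Solving: y_flour = 2, y_yeast = 9.5.
Shadow price of flour = 2.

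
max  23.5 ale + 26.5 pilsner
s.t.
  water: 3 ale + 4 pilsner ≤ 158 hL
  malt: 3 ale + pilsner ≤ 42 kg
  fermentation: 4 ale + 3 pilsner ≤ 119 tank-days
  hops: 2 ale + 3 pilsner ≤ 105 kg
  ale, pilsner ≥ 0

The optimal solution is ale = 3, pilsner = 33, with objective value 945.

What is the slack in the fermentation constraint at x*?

8

fermentation used = 4·3 + 3·33 = 111; slack = 119 − 111 = 8.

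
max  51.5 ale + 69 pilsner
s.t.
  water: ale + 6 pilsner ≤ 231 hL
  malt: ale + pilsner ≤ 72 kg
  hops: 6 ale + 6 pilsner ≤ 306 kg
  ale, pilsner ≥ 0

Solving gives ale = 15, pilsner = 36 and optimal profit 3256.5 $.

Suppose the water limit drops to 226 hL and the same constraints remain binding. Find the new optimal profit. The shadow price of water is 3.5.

3239

Δb = -5, so new z* = 3256.5 + (3.5)·(-5) = 3256.5 − 17.5 = 3239.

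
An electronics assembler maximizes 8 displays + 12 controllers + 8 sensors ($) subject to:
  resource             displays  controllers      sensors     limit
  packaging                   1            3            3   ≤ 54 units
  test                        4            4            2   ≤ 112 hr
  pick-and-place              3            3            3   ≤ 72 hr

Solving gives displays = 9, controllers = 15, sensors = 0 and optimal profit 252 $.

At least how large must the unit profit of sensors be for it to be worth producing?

12

Binding: packaging and pick-and-place. Non-binding: test (16 unused).
By complementary slackness, y = 0 for the non-binding constraint.
The binding rows give the dual system: 1·y_packaging + 3·y_pick-and-place = 8 and 3·y_packaging + 3·y_pick-and-place = 12.
→ y_packaging = 2 and y_pick-and-place = 2.
sensors enters the basis when its profit ≥ yᵀa₃ = 2·3 + 2·3 = 12.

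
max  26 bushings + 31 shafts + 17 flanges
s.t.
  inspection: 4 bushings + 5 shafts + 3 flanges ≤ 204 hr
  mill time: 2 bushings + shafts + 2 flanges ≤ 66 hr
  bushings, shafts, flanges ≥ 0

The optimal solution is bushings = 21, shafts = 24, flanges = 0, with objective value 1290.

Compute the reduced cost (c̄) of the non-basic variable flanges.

-3

At the optimum: inspection uses 204 of 204 (binding); mill time uses 66 of 66 (binding).
The binding rows give the dual system: 4·y_inspection + 2·y_mill time = 26 and 5·y_inspection + 1·y_mill time = 31.
This yields shadow prices y_inspection = 6, y_mill time = 1.
Reduced cost of flanges: c₃ − yᵀa₃ = 17 − (6·3 + 1·2) = 17 − 20 = -3.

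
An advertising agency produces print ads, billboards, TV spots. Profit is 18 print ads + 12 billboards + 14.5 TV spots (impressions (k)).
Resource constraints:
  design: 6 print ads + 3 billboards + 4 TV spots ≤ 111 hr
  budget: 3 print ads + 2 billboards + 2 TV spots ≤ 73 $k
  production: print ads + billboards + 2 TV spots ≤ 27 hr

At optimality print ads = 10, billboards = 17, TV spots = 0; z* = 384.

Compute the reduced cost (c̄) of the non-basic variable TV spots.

-5.5

At the optimum: design uses 111 of 111 (binding); budget uses 64 of 73 (slack = 9); production uses 27 of 27 (binding).
Since budget is not tight, its dual is 0.
From A_Bᵀ y = c: 6·y_design + 1·y_production = 18; 3·y_design + 1·y_production = 12.
Solving: y_design = 2, y_production = 6.
Reduced cost of TV spots: c₃ − yᵀa₃ = 14.5 − (2·4 + 6·2) = 14.5 − 20 = -5.5.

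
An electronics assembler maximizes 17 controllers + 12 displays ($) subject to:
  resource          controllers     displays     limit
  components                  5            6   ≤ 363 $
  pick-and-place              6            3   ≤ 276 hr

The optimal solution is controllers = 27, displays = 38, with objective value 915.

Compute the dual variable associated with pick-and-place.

At the optimum: components uses 363 of 363 (binding); pick-and-place uses 276 of 276 (binding).
Dual feasibility on the basic columns requires 5·y_components + 6·y_pick-and-place = 17, 6·y_components + 3·y_pick-and-place = 12.
This yields shadow prices y_components = 1, y_pick-and-place = 2.
Shadow price of pick-and-place = 2.

2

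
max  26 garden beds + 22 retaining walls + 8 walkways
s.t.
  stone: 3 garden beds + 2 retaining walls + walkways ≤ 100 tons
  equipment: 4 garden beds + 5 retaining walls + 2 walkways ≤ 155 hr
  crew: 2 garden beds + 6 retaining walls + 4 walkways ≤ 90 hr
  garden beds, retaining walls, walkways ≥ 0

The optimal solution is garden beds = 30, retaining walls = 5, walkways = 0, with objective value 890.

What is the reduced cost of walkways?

-4

Check each constraint at x*: stone 100/100 (tight); equipment 145/155 (slack 10); crew 90/90 (tight).
By complementary slackness, y = 0 for the non-binding constraint.
The binding rows give the dual system: 3·y_stone + 2·y_crew = 26 and 2·y_stone + 6·y_crew = 22.
This yields shadow prices y_stone = 8, y_crew = 1.
Reduced cost of walkways: c₃ − yᵀa₃ = 8 − (8·1 + 1·4) = 8 − 12 = -4.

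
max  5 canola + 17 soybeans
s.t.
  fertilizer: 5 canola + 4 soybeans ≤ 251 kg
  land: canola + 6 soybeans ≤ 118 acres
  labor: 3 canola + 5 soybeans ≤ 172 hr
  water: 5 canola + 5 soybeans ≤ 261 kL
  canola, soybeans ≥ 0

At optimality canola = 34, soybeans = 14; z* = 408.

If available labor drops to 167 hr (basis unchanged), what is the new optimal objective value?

Binding: land and labor. Non-binding: fertilizer (25 unused), water (21 unused).
By complementary slackness, y = 0 for the non-binding constraints.
Dual feasibility on the basic columns requires 1·y_land + 3·y_labor = 5, 6·y_land + 5·y_labor = 17.
→ y_land = 2 and y_labor = 1.
Δz = y_labor·Δb = 1 × (-5) = -5, so new z* = 408 − 5 = 403.

403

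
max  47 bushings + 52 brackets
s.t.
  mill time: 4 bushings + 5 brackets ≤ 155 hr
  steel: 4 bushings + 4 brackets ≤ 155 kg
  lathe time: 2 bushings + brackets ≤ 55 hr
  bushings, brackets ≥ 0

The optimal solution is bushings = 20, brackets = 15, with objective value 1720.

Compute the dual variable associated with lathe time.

Binding: mill time and lathe time. Non-binding: steel (15 unused).
Since steel is not tight, its dual is 0.
Dual feasibility on the basic columns requires 4·y_mill time + 2·y_lathe time = 47, 5·y_mill time + 1·y_lathe time = 52.
Solving: y_mill time = 9.5, y_lathe time = 4.5.
Shadow price of lathe time = 4.5.

4.5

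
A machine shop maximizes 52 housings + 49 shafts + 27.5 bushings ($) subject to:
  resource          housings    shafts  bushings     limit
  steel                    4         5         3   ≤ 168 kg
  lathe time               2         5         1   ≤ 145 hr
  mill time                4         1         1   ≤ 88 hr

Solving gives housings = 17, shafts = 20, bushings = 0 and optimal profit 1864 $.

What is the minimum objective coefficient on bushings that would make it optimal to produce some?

31

Binding: steel and mill time. Non-binding: lathe time (11 unused).
Since lathe time is not tight, its dual is 0.
From A_Bᵀ y = c: 4·y_steel + 4·y_mill time = 52; 5·y_steel + 1·y_mill time = 49.
Solving: y_steel = 9, y_mill time = 4.
bushings enters the basis when its profit ≥ yᵀa₃ = 9·3 + 4·1 = 31.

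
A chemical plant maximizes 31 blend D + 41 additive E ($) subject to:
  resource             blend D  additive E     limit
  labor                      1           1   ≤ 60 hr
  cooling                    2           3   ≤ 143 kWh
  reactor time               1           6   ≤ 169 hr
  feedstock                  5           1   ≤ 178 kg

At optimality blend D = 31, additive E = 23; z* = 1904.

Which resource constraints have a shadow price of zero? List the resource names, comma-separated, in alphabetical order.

cooling, labor

labor: 54/60 (slack 6)
cooling: 131/143 (slack 12)
reactor time: 169/169 (binding)
feedstock: 178/178 (binding)
By complementary slackness, a constraint with positive slack has shadow price 0 → cooling, labor.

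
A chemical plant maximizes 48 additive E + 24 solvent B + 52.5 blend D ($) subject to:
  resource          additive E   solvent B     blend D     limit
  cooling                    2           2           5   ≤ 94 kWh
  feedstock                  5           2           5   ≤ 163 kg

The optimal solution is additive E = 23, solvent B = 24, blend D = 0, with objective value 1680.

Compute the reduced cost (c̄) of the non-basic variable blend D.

-7.5

At the optimum: cooling uses 94 of 94 (binding); feedstock uses 163 of 163 (binding).
From A_Bᵀ y = c: 2·y_cooling + 5·y_feedstock = 48; 2·y_cooling + 2·y_feedstock = 24.
→ y_cooling = 4 and y_feedstock = 8.
Reduced cost of blend D: c₃ − yᵀa₃ = 52.5 − (4·5 + 8·5) = 52.5 − 60 = -7.5.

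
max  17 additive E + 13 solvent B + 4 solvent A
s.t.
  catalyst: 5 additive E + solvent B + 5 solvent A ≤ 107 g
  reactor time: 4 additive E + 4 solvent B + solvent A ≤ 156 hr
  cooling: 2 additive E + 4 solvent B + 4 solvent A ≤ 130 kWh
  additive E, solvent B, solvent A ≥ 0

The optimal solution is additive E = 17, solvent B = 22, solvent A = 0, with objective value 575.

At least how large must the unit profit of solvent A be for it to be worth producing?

Check each constraint at x*: catalyst 107/107 (tight); reactor time 156/156 (tight); cooling 122/130 (slack 8).
Since cooling is not tight, its dual is 0.
The binding rows give the dual system: 5·y_catalyst + 4·y_reactor time = 17 and 1·y_catalyst + 4·y_reactor time = 13.
→ y_catalyst = 1 and y_reactor time = 3.
solvent A enters the basis when its profit ≥ yᵀa₃ = 1·5 + 3·1 = 8.

8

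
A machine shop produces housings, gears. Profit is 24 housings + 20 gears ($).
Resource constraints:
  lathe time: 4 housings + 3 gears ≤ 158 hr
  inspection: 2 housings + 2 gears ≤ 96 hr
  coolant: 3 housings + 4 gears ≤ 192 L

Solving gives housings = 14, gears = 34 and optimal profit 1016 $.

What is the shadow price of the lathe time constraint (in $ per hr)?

4

Binding: lathe time and inspection. Non-binding: coolant (14 unused).
Since coolant is not tight, its dual is 0.
The binding rows give the dual system: 4·y_lathe time + 2·y_inspection = 24 and 3·y_lathe time + 2·y_inspection = 20.
This yields shadow prices y_lathe time = 4, y_inspection = 4.
Shadow price of lathe time = 4.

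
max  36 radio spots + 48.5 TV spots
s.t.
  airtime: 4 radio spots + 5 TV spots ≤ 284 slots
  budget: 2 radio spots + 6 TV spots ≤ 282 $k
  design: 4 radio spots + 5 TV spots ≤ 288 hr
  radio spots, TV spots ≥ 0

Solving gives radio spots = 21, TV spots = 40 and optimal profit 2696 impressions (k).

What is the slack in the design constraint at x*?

4

design used = 4·21 + 5·40 = 284; slack = 288 − 284 = 4.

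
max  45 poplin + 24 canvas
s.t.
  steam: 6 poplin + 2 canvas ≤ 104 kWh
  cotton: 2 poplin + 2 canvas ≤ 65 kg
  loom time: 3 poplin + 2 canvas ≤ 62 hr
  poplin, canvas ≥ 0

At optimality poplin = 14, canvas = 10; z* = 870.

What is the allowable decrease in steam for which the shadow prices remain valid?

42

Binding constraints: steam, loom time. The basis is B = [[6,2],[3,2]] with det 6.
Per unit decrease in steam, x* moves by d = (-0.3333, 0.5).
The basis stays optimal until poplin reaches 0; allowable decrease = 42 kWh.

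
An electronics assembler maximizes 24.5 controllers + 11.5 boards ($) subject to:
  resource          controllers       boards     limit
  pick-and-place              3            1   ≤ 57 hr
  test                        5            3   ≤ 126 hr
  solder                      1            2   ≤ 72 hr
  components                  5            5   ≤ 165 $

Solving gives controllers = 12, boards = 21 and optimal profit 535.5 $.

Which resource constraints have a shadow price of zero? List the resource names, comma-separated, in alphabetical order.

pick-and-place: 57/57 (binding)
test: 123/126 (slack 3)
solder: 54/72 (slack 18)
components: 165/165 (binding)
By complementary slackness, a constraint with positive slack has shadow price 0 → solder, test.

solder, test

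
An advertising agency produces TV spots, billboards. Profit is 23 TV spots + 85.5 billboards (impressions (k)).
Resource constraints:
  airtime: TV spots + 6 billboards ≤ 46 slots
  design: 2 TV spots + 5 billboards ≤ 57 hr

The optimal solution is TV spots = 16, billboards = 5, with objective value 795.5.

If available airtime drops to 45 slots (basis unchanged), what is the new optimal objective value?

787.5

At the optimum: airtime uses 46 of 46 (binding); design uses 57 of 57 (binding).
The binding rows give the dual system: 1·y_airtime + 2·y_design = 23 and 6·y_airtime + 5·y_design = 85.5.
This yields shadow prices y_airtime = 8, y_design = 7.5.
Δz = y_airtime·Δb = 8 × (-1) = -8, so new z* = 795.5 − 8 = 787.5.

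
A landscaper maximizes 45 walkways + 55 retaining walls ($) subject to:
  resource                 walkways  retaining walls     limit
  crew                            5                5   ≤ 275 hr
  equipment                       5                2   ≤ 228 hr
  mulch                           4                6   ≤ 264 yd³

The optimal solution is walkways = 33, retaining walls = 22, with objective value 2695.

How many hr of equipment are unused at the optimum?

equipment used = 5·33 + 2·22 = 209; slack = 228 − 209 = 19.

19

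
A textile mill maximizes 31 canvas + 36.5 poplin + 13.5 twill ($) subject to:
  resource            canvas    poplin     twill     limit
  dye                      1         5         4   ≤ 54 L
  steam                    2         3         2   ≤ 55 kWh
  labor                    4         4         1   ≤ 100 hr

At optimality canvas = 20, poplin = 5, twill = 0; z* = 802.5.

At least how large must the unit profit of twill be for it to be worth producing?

At the optimum: dye uses 45 of 54 (slack = 9); steam uses 55 of 55 (binding); labor uses 100 of 100 (binding).
By complementary slackness, y = 0 for the non-binding constraint.
The binding rows give the dual system: 2·y_steam + 4·y_labor = 31 and 3·y_steam + 4·y_labor = 36.5.
→ y_steam = 5.5 and y_labor = 5.
twill enters the basis when its profit ≥ yᵀa₃ = 5.5·2 + 5·1 = 16.

16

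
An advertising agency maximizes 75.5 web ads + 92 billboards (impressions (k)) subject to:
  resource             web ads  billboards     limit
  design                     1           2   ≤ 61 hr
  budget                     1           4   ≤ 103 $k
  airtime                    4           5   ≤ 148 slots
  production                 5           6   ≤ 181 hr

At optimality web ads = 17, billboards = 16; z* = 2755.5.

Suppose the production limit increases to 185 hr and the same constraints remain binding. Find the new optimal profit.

2793.5

Binding: airtime and production. Non-binding: design (12 unused), budget (22 unused).
Slack constraints have shadow price 0 (complementary slackness).
From A_Bᵀ y = c: 4·y_airtime + 5·y_production = 75.5; 5·y_airtime + 6·y_production = 92.
→ y_airtime = 7 and y_production = 9.5.
Δz = y_production·Δb = 9.5 × (4) = 38, so new z* = 2755.5 + 38 = 2793.5.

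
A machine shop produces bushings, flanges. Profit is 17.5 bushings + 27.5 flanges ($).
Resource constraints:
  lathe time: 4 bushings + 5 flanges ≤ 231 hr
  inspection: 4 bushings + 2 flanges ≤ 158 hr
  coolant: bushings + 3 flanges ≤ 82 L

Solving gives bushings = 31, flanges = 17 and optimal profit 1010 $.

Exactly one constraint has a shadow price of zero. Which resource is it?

lathe time: 209/231 (slack 22)
inspection: 158/158 (binding)
coolant: 82/82 (binding)
By complementary slackness, a constraint with positive slack has shadow price 0 → lathe time.

lathe time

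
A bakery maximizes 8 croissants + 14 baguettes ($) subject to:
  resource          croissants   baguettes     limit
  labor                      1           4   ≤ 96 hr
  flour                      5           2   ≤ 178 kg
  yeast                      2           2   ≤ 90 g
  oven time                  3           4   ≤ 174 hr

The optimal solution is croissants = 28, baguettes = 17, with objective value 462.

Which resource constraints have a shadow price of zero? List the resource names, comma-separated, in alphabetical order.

flour, oven time

labor: 96/96 (binding)
flour: 174/178 (slack 4)
yeast: 90/90 (binding)
oven time: 152/174 (slack 22)
By complementary slackness, a constraint with positive slack has shadow price 0 → flour, oven time.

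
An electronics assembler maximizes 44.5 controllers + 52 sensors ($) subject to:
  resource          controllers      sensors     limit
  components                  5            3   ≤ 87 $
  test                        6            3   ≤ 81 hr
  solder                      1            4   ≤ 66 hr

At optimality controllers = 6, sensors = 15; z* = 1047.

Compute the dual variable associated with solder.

At the optimum: components uses 75 of 87 (slack = 12); test uses 81 of 81 (binding); solder uses 66 of 66 (binding).
By complementary slackness, y = 0 for the non-binding constraint.
Dual feasibility on the basic columns requires 6·y_test + 1·y_solder = 44.5, 3·y_test + 4·y_solder = 52.
This yields shadow prices y_test = 6, y_solder = 8.5.
Shadow price of solder = 8.5.

8.5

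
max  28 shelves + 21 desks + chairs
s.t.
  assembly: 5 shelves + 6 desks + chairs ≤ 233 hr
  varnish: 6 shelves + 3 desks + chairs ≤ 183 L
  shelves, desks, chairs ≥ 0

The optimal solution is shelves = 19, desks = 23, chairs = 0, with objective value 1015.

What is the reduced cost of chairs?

Both assembly and varnish are binding at x*.
The binding rows give the dual system: 5·y_assembly + 6·y_varnish = 28 and 6·y_assembly + 3·y_varnish = 21.
This yields shadow prices y_assembly = 2, y_varnish = 3.
Reduced cost of chairs: c₃ − yᵀa₃ = 1 − (2·1 + 3·1) = 1 − 5 = -4.

-4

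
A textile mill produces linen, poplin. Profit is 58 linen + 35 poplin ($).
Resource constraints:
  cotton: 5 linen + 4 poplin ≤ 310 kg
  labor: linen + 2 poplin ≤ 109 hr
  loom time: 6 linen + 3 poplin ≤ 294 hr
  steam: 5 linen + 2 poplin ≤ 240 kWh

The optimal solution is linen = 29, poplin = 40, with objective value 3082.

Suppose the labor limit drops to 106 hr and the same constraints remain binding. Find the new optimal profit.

Check each constraint at x*: cotton 305/310 (slack 5); labor 109/109 (tight); loom time 294/294 (tight); steam 225/240 (slack 15).
Slack constraints have shadow price 0 (complementary slackness).
Dual feasibility on the basic columns requires 1·y_labor + 6·y_loom time = 58, 2·y_labor + 3·y_loom time = 35.
This yields shadow prices y_labor = 4, y_loom time = 9.
Δz = y_labor·Δb = 4 × (-3) = -12, so new z* = 3082 − 12 = 3070.

3070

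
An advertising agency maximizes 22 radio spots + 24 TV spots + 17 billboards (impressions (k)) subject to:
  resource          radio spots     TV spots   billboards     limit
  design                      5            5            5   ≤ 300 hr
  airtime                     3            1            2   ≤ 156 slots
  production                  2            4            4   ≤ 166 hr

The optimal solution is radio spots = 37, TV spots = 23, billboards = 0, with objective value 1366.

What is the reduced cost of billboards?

Binding: design and production. Non-binding: airtime (22 unused).
By complementary slackness, y = 0 for the non-binding constraint.
Dual feasibility on the basic columns requires 5·y_design + 2·y_production = 22, 5·y_design + 4·y_production = 24.
Solving: y_design = 4, y_production = 1.
Reduced cost of billboards: c₃ − yᵀa₃ = 17 − (4·5 + 1·4) = 17 − 24 = -7.

-7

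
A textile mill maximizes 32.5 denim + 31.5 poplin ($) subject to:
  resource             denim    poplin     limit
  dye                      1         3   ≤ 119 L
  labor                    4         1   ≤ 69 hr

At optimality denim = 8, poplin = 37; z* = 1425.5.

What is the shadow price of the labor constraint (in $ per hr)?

At the optimum: dye uses 119 of 119 (binding); labor uses 69 of 69 (binding).
Dual feasibility on the basic columns requires 1·y_dye + 4·y_labor = 32.5, 3·y_dye + 1·y_labor = 31.5.
→ y_dye = 8.5 and y_labor = 6.
Shadow price of labor = 6.

6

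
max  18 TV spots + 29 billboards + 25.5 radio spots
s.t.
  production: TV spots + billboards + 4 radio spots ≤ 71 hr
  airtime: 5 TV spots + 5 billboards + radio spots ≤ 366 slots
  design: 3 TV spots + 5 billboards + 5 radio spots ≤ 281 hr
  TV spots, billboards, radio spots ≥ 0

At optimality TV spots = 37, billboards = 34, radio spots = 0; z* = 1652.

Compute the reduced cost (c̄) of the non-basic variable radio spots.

-8

Binding: production and design. Non-binding: airtime (11 unused).
Slack constraints have shadow price 0 (complementary slackness).
From A_Bᵀ y = c: 1·y_production + 3·y_design = 18; 1·y_production + 5·y_design = 29.
This yields shadow prices y_production = 1.5, y_design = 5.5.
Reduced cost of radio spots: c₃ − yᵀa₃ = 25.5 − (1.5·4 + 5.5·5) = 25.5 − 33.5 = -8.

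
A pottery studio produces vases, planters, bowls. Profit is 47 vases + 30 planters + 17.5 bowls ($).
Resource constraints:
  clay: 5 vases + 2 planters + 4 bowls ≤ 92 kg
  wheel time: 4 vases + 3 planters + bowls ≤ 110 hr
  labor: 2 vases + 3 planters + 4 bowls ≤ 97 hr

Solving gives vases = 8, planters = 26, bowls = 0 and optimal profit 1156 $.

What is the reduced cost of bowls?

-2.5

Binding: clay and wheel time. Non-binding: labor (3 unused).
Since labor is not tight, its dual is 0.
Dual feasibility on the basic columns requires 5·y_clay + 4·y_wheel time = 47, 2·y_clay + 3·y_wheel time = 30.
Solving: y_clay = 3, y_wheel time = 8.
Reduced cost of bowls: c₃ − yᵀa₃ = 17.5 − (3·4 + 8·1) = 17.5 − 20 = -2.5.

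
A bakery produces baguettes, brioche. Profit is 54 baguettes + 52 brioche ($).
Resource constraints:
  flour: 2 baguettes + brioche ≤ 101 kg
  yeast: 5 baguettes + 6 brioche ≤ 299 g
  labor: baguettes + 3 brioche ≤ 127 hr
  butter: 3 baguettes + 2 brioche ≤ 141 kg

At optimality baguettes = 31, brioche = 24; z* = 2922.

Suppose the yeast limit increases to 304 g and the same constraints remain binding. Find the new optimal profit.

Binding: yeast and butter. Non-binding: flour (15 unused), labor (24 unused).
Slack constraints have shadow price 0 (complementary slackness).
Dual feasibility on the basic columns requires 5·y_yeast + 3·y_butter = 54, 6·y_yeast + 2·y_butter = 52.
This yields shadow prices y_yeast = 6, y_butter = 8.
Δz = y_yeast·Δb = 6 × (5) = 30, so new z* = 2922 + 30 = 2952.

2952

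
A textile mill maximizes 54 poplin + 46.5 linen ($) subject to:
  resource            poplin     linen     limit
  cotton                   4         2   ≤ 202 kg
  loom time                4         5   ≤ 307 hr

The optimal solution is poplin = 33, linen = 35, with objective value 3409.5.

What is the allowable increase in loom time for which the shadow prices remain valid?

Binding constraints: cotton, loom time. The basis is B = [[4,2],[4,5]] with det 12.
Per unit increase in loom time, x* moves by d = (-0.1667, 0.3333).
The basis stays optimal until poplin reaches 0; allowable increase = 198 hr.

198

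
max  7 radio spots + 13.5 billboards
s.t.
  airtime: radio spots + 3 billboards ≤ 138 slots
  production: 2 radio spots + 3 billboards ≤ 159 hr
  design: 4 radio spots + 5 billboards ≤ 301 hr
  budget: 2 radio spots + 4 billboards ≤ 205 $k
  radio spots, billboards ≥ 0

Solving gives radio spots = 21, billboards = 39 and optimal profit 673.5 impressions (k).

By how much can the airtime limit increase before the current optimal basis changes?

10.5

Binding constraints: airtime, production. The basis is B = [[1,3],[2,3]] with det -3.
Per unit increase in airtime, x* moves by d = (-1, 0.6667).
The basis stays optimal until budget becomes binding; allowable increase = 10.5 slots.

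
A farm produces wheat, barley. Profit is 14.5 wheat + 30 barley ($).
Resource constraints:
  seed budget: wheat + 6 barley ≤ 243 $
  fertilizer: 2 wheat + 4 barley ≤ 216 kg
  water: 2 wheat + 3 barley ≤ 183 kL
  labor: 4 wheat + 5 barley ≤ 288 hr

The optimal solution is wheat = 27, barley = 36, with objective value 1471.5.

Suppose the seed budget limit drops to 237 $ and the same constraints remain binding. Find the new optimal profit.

1456.5

At the optimum: seed budget uses 243 of 243 (binding); fertilizer uses 198 of 216 (slack = 18); water uses 162 of 183 (slack = 21); labor uses 288 of 288 (binding).
By complementary slackness, y = 0 for the non-binding constraints.
From A_Bᵀ y = c: 1·y_seed budget + 4·y_labor = 14.5; 6·y_seed budget + 5·y_labor = 30.
This yields shadow prices y_seed budget = 2.5, y_labor = 3.
Δz = y_seed budget·Δb = 2.5 × (-6) = -15, so new z* = 1471.5 − 15 = 1456.5.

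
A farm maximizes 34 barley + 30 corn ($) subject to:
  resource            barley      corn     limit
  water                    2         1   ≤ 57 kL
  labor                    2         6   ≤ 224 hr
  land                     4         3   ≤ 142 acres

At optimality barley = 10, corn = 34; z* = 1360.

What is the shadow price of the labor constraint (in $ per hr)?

At the optimum: water uses 54 of 57 (slack = 3); labor uses 224 of 224 (binding); land uses 142 of 142 (binding).
Slack constraints have shadow price 0 (complementary slackness).
The binding rows give the dual system: 2·y_labor + 4·y_land = 34 and 6·y_labor + 3·y_land = 30.
Solving: y_labor = 1, y_land = 8.
Shadow price of labor = 1.

1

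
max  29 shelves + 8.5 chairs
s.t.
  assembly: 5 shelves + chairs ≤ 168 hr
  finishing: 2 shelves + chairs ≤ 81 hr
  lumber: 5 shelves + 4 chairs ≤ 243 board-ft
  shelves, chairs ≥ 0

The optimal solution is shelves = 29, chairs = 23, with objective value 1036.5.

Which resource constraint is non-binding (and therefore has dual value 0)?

lumber

assembly: 168/168 (binding)
finishing: 81/81 (binding)
lumber: 237/243 (slack 6)
By complementary slackness, a constraint with positive slack has shadow price 0 → lumber.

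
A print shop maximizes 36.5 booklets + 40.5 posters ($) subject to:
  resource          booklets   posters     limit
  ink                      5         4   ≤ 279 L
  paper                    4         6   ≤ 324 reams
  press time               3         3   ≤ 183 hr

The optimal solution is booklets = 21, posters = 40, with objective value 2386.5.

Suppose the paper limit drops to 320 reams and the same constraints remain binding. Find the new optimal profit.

Binding: paper and press time. Non-binding: ink (14 unused).
By complementary slackness, y = 0 for the non-binding constraint.
The binding rows give the dual system: 4·y_paper + 3·y_press time = 36.5 and 6·y_paper + 3·y_press time = 40.5.
Solving: y_paper = 2, y_press time = 9.5.
Δz = y_paper·Δb = 2 × (-4) = -8, so new z* = 2386.5 − 8 = 2378.5.

2378.5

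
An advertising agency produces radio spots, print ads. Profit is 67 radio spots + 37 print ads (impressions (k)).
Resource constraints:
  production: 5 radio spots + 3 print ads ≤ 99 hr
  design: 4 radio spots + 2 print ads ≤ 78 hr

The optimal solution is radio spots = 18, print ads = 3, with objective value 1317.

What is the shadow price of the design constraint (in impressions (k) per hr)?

8

At the optimum: production uses 99 of 99 (binding); design uses 78 of 78 (binding).
From A_Bᵀ y = c: 5·y_production + 4·y_design = 67; 3·y_production + 2·y_design = 37.
→ y_production = 7 and y_design = 8.
Shadow price of design = 8.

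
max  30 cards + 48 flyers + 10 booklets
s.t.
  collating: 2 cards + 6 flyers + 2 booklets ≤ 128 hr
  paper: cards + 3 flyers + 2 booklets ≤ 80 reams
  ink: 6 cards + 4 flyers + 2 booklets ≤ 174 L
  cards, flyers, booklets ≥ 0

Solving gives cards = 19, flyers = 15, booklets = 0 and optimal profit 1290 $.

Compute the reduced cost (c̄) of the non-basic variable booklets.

-8

Check each constraint at x*: collating 128/128 (tight); paper 64/80 (slack 16); ink 174/174 (tight).
Slack constraints have shadow price 0 (complementary slackness).
Dual feasibility on the basic columns requires 2·y_collating + 6·y_ink = 30, 6·y_collating + 4·y_ink = 48.
This yields shadow prices y_collating = 6, y_ink = 3.
Reduced cost of booklets: c₃ − yᵀa₃ = 10 − (6·2 + 3·2) = 10 − 18 = -8.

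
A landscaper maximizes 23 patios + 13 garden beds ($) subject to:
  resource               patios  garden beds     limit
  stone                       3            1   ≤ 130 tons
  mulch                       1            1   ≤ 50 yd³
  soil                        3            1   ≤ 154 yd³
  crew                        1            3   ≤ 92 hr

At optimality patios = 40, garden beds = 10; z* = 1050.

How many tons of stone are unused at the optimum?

0

stone used = 3·40 + 1·10 = 130; slack = 130 − 130 = 0.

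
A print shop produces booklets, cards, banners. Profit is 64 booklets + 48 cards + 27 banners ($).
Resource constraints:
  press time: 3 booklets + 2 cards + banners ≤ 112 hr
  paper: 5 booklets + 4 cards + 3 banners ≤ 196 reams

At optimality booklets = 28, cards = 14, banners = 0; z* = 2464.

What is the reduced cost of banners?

-5

Check each constraint at x*: press time 112/112 (tight); paper 196/196 (tight).
The binding rows give the dual system: 3·y_press time + 5·y_paper = 64 and 2·y_press time + 4·y_paper = 48.
This yields shadow prices y_press time = 8, y_paper = 8.
Reduced cost of banners: c₃ − yᵀa₃ = 27 − (8·1 + 8·3) = 27 − 32 = -5.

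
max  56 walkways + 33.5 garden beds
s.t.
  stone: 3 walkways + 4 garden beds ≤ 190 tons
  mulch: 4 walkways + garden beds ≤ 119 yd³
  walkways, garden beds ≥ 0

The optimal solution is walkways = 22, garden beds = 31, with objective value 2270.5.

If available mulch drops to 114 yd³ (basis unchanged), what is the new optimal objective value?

Both stone and mulch are binding at x*.
From A_Bᵀ y = c: 3·y_stone + 4·y_mulch = 56; 4·y_stone + 1·y_mulch = 33.5.
→ y_stone = 6 and y_mulch = 9.5.
Δz = y_mulch·Δb = 9.5 × (-5) = -47.5, so new z* = 2270.5 − 47.5 = 2223.

2223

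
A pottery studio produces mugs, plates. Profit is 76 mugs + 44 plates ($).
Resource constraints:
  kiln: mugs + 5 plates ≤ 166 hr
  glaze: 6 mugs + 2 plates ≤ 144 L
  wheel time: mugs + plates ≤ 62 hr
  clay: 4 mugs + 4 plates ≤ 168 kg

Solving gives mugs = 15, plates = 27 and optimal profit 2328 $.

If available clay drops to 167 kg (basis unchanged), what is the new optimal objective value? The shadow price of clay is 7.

2321

Δb = -1, so new z* = 2328 + (7)·(-1) = 2328 − 7 = 2321.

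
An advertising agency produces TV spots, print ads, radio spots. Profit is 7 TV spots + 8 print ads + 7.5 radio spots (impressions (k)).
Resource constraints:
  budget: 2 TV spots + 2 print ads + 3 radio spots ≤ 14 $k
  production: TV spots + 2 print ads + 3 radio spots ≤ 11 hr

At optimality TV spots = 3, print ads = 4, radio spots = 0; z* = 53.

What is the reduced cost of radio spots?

Check each constraint at x*: budget 14/14 (tight); production 11/11 (tight).
Dual feasibility on the basic columns requires 2·y_budget + 1·y_production = 7, 2·y_budget + 2·y_production = 8.
This yields shadow prices y_budget = 3, y_production = 1.
Reduced cost of radio spots: c₃ − yᵀa₃ = 7.5 − (3·3 + 1·3) = 7.5 − 12 = -4.5.

-4.5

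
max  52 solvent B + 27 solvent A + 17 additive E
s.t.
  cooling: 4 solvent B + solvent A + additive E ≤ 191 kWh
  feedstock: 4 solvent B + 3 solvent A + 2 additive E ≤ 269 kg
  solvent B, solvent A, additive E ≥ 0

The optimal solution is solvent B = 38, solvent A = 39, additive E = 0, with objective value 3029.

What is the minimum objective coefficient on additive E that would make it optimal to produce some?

20

Check each constraint at x*: cooling 191/191 (tight); feedstock 269/269 (tight).
Dual feasibility on the basic columns requires 4·y_cooling + 4·y_feedstock = 52, 1·y_cooling + 3·y_feedstock = 27.
Solving: y_cooling = 6, y_feedstock = 7.
additive E enters the basis when its profit ≥ yᵀa₃ = 6·1 + 7·2 = 20.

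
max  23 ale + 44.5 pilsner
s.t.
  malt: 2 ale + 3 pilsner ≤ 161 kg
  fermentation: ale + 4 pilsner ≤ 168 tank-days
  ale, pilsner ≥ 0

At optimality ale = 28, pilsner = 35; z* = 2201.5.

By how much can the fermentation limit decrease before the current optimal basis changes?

Binding constraints: malt, fermentation. The basis is B = [[2,3],[1,4]] with det 5.
Per unit decrease in fermentation, x* moves by d = (0.6, -0.4).
The basis stays optimal until pilsner reaches 0; allowable decrease = 87.5 tank-days.

87.5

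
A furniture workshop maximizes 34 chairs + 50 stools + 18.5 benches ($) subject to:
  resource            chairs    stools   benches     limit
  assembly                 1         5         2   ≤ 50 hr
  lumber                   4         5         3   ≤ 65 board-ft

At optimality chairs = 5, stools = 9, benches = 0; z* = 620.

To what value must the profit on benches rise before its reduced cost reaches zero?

At the optimum: assembly uses 50 of 50 (binding); lumber uses 65 of 65 (binding).
From A_Bᵀ y = c: 1·y_assembly + 4·y_lumber = 34; 5·y_assembly + 5·y_lumber = 50.
This yields shadow prices y_assembly = 2, y_lumber = 8.
benches enters the basis when its profit ≥ yᵀa₃ = 2·2 + 8·3 = 28.

28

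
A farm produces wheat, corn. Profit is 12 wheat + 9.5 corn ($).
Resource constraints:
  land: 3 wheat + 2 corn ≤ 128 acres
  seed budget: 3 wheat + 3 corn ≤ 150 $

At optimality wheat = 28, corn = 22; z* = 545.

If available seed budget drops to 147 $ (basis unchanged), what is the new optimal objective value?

Both land and seed budget are binding at x*.
Dual feasibility on the basic columns requires 3·y_land + 3·y_seed budget = 12, 2·y_land + 3·y_seed budget = 9.5.
→ y_land = 2.5 and y_seed budget = 1.5.
Δz = y_seed budget·Δb = 1.5 × (-3) = -4.5, so new z* = 545 − 4.5 = 540.5.

540.5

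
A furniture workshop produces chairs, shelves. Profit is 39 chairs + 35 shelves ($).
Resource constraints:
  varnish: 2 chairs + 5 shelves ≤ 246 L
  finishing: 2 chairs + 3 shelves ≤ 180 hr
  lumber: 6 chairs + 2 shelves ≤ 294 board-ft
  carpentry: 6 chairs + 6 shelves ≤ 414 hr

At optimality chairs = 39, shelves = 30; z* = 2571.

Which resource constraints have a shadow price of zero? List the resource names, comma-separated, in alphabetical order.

finishing, varnish

varnish: 228/246 (slack 18)
finishing: 168/180 (slack 12)
lumber: 294/294 (binding)
carpentry: 414/414 (binding)
By complementary slackness, a constraint with positive slack has shadow price 0 → finishing, varnish.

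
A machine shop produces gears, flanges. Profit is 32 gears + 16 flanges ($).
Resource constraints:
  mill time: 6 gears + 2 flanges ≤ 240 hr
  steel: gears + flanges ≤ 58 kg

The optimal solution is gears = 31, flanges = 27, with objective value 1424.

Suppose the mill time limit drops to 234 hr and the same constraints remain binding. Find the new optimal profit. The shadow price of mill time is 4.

Δb = -6, so new z* = 1424 + (4)·(-6) = 1424 − 24 = 1400.

1400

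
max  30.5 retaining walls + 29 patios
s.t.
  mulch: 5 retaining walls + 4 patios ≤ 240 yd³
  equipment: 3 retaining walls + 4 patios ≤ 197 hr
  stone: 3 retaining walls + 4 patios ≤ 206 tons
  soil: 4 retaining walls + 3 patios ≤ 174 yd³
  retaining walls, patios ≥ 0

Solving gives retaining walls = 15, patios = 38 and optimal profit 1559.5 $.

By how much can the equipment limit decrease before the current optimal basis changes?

Binding constraints: equipment, soil. The basis is B = [[3,4],[4,3]] with det -7.
Per unit decrease in equipment, x* moves by d = (0.4286, -0.5714).
The basis stays optimal until patios reaches 0; allowable decrease = 66.5 hr.

66.5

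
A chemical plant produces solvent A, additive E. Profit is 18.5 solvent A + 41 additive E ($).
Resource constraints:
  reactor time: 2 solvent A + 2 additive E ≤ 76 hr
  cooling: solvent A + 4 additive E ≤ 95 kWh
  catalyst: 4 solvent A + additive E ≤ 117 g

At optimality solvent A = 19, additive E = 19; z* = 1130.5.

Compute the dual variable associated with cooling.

Binding: reactor time and cooling. Non-binding: catalyst (22 unused).
Since catalyst is not tight, its dual is 0.
From A_Bᵀ y = c: 2·y_reactor time + 1·y_cooling = 18.5; 2·y_reactor time + 4·y_cooling = 41.
→ y_reactor time = 5.5 and y_cooling = 7.5.
Shadow price of cooling = 7.5.

7.5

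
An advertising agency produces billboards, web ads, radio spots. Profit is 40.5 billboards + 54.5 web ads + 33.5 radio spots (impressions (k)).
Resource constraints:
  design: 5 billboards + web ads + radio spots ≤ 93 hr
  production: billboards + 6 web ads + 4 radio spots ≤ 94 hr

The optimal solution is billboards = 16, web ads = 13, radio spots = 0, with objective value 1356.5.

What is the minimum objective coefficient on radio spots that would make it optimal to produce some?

Both design and production are binding at x*.
The binding rows give the dual system: 5·y_design + 1·y_production = 40.5 and 1·y_design + 6·y_production = 54.5.
This yields shadow prices y_design = 6.5, y_production = 8.
radio spots enters the basis when its profit ≥ yᵀa₃ = 6.5·1 + 8·4 = 38.5.

38.5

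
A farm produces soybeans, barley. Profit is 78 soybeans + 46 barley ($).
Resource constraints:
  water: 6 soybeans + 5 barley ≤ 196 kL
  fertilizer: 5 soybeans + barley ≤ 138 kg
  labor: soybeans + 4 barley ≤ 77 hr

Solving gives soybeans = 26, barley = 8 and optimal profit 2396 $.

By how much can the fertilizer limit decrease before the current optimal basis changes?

19

Binding constraints: water, fertilizer. The basis is B = [[6,5],[5,1]] with det -19.
Per unit decrease in fertilizer, x* moves by d = (-0.2632, 0.3158).
The basis stays optimal until labor becomes binding; allowable decrease = 19 kg.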